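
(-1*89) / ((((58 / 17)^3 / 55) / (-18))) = 2218.65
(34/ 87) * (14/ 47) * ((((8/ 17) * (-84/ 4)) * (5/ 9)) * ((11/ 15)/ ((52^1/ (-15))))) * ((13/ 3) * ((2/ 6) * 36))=86240/12267 = 7.03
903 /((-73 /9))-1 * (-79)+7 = -1849/73 = -25.33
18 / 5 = 3.60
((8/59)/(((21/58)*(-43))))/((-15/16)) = 7424/799155 = 0.01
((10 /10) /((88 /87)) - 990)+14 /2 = -86417/88 = -982.01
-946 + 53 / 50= -47247/50 = -944.94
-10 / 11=-0.91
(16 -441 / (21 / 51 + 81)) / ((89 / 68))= 248999/30794 = 8.09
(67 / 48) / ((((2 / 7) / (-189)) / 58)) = -856863/16 = -53553.94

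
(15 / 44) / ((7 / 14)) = 15/22 = 0.68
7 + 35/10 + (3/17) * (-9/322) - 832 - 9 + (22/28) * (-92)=-902.79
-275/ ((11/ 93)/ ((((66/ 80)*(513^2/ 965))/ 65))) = -807665661/100360 = -8047.68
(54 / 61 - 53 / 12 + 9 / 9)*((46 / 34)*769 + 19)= -981545/366 = -2681.82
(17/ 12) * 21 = 119/4 = 29.75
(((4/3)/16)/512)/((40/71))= 71/245760 = 0.00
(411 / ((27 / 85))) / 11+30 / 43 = 503705/4257 = 118.32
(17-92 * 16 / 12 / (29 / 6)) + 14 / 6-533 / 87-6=-527/29 = -18.17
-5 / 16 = -0.31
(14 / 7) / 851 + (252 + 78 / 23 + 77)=282867/851 = 332.39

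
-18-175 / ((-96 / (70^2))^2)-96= -262675039/576 = -456033.05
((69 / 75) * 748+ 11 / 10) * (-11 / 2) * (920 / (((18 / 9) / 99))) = -863194761/5 = -172638952.20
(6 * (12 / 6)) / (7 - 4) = 4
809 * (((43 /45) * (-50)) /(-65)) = 69574/117 = 594.65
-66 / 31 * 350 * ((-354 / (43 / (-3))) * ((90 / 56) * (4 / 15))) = -7887.32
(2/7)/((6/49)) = 7/3 = 2.33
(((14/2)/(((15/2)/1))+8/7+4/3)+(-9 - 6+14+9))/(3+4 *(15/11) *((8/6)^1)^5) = 355806/810355 = 0.44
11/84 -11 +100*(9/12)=5387/84 = 64.13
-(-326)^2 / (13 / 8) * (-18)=15303744/13 = 1177211.08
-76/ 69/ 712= -19/12282 = 0.00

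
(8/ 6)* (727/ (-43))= -2908/129 = -22.54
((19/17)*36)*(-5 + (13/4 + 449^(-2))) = -241315713/3427217 = -70.41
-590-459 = -1049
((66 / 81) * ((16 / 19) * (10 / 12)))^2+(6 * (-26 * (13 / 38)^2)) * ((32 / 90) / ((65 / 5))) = -2041648/11842605 = -0.17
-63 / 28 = -9/4 = -2.25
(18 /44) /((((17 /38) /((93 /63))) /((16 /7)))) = 28272/9163 = 3.09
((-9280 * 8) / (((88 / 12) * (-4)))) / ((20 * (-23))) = -1392/253 = -5.50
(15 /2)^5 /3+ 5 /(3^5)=61509535/7776 = 7910.18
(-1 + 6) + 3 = 8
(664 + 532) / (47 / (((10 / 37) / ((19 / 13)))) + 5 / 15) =466440/99253 = 4.70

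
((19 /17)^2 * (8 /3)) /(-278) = -1444/120513 = -0.01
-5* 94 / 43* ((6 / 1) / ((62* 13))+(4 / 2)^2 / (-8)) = 93295/17329 = 5.38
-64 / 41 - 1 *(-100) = 4036/41 = 98.44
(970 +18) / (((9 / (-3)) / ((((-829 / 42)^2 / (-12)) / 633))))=169748527/10049508 = 16.89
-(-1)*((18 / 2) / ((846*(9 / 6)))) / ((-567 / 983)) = -983/79947 = -0.01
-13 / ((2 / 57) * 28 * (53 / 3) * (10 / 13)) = -28899/29680 = -0.97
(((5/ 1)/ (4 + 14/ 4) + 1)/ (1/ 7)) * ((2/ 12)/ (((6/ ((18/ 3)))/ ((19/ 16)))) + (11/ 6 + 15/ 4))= 6475/96 = 67.45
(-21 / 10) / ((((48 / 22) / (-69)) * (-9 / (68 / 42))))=-4301/360 = -11.95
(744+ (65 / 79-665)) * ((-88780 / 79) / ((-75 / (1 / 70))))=18661556/1092175 = 17.09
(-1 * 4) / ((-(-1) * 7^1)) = -4/7 = -0.57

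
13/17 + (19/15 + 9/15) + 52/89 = 72979/22695 = 3.22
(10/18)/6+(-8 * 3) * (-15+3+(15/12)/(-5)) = 15881/54 = 294.09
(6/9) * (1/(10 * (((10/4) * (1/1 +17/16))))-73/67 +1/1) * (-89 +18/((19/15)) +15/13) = 141066128/40958775 = 3.44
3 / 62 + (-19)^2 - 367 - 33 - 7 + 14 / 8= -5481/124 = -44.20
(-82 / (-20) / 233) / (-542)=-41/1262860 = 0.00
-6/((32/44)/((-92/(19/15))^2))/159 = -5237100/19133 = -273.72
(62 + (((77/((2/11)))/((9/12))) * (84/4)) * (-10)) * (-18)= 2133324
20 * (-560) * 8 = -89600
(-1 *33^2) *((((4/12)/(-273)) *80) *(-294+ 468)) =1684320/91 = 18509.01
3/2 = 1.50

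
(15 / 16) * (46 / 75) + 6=263/40 = 6.58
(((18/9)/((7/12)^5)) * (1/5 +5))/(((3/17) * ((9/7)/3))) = 24440832/12005 = 2035.89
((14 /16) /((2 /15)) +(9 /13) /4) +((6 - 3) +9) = 3897/208 = 18.74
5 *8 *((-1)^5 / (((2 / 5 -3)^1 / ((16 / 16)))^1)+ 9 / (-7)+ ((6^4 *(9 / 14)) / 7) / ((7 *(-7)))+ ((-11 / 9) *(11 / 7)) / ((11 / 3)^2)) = -4336040/31213 = -138.92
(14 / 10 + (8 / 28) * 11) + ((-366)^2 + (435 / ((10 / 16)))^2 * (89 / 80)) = 672873.34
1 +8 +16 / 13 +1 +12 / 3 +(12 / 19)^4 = 26073126/1694173 = 15.39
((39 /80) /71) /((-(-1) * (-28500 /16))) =-13/3372500 = 0.00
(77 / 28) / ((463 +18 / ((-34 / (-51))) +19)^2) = 11/1036324 = 0.00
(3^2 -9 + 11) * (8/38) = 44/19 = 2.32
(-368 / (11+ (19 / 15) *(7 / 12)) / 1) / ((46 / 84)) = -120960/2113 = -57.25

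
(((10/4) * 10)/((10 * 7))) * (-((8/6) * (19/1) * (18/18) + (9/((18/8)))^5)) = -7870/21 = -374.76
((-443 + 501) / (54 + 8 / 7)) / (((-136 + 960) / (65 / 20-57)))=-43645/636128 = -0.07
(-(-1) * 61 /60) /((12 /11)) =671/720 = 0.93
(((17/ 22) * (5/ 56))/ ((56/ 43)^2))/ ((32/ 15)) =2357475/123633664 = 0.02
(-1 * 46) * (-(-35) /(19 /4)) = -6440/19 = -338.95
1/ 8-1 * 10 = -79/8 = -9.88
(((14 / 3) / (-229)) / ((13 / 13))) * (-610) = 8540/687 = 12.43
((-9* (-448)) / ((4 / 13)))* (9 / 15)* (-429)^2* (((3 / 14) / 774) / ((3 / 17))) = 488076732/215 = 2270124.33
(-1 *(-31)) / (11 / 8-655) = -248/5229 = -0.05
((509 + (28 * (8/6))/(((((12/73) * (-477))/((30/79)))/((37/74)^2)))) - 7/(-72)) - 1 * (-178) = 621364351/904392 = 687.05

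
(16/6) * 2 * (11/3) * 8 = 1408/9 = 156.44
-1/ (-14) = 1/14 = 0.07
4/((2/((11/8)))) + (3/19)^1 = 221/76 = 2.91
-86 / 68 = -43/34 = -1.26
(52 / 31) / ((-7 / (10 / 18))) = -260/1953 = -0.13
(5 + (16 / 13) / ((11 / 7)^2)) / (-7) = -8649/11011 = -0.79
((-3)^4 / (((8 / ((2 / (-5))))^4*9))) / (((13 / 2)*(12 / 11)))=33/4160000 = 0.00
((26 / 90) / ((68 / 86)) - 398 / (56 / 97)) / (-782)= 14758969/16750440 = 0.88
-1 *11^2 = -121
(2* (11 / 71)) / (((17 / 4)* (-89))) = -88/107423 = 0.00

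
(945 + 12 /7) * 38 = 251826/7 = 35975.14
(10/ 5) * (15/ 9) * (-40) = -400/3 = -133.33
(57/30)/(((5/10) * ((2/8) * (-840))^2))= 19/220500 = 0.00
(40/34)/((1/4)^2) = 320/17 = 18.82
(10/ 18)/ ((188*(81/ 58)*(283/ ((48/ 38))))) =580/61410717 = 0.00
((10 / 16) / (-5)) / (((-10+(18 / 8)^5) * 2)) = -64/48809 = 0.00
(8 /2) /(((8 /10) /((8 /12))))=3.33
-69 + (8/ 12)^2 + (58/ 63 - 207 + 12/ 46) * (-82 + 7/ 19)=460668878/27531 = 16732.73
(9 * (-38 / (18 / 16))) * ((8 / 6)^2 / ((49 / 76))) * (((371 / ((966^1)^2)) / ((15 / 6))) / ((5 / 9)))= -9796096/40825575 = -0.24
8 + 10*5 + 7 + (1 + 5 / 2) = 137/2 = 68.50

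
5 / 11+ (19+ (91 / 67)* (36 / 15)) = 83702/3685 = 22.71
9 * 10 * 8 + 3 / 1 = 723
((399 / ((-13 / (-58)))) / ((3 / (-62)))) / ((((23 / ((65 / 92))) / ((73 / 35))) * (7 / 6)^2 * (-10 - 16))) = 22444434/336973 = 66.61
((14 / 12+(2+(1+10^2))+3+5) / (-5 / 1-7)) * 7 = -4711/72 = -65.43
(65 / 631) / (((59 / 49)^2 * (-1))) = -0.07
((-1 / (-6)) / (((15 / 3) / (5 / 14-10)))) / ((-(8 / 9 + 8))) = 0.04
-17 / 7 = -2.43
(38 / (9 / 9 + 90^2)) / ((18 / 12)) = 76/24303 = 0.00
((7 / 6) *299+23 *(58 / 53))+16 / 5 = 599753/1590 = 377.20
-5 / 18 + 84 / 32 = 2.35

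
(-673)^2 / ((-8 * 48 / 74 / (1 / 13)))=-16758373/2496 = -6714.09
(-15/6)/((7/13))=-65/14 = -4.64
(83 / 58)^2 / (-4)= -6889/13456 = -0.51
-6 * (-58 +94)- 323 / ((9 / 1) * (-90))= -174637/810 = -215.60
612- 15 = 597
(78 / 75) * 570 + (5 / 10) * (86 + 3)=6373/10 = 637.30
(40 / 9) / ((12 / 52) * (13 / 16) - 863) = -128/24849 = -0.01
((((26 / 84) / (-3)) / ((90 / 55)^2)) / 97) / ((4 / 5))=-7865/15839712 = 0.00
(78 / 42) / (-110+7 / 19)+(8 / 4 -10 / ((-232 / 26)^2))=182219175/98100968 = 1.86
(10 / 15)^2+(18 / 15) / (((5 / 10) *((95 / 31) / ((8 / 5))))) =36284/21375 = 1.70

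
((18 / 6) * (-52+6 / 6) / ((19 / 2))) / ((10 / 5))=-153/19 = -8.05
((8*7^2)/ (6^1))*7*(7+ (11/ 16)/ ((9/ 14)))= 199283/54 = 3690.43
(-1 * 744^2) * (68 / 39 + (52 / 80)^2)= -389677812/325 = -1199008.65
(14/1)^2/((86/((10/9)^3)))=98000/31347 = 3.13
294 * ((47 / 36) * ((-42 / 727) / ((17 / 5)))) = -80605/12359 = -6.52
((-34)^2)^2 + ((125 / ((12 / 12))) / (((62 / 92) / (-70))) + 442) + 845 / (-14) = 574500457/434 = 1323733.77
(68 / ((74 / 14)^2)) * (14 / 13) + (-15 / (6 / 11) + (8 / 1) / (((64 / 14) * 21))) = -5295437/213564 = -24.80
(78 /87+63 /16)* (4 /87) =2243/10092 = 0.22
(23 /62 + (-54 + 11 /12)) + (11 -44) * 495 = -6096229/372 = -16387.71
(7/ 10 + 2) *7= 189/10 = 18.90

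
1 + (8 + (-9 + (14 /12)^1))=7/6 = 1.17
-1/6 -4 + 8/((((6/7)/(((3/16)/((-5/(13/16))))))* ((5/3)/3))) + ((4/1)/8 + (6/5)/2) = -3.58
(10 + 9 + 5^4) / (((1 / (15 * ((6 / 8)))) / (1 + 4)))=36225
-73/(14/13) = -67.79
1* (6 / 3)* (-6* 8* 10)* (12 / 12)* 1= -960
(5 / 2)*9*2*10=450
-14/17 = -0.82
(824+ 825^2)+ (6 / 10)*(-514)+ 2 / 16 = 27245629/40 = 681140.72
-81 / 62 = -1.31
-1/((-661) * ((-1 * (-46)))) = 1/30406 = 0.00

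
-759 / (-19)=759/19 = 39.95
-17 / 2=-8.50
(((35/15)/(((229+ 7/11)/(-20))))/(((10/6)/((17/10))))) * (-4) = 0.83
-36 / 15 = -12/5 = -2.40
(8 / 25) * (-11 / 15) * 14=-1232/375 = -3.29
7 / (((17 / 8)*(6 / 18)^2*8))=63/17 = 3.71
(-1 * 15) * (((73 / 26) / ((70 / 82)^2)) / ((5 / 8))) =-1472556/15925 = -92.47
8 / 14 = 4/7 = 0.57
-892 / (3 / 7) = -6244/3 = -2081.33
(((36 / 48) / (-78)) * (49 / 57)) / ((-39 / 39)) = 49/5928 = 0.01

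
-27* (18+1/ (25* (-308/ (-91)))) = -534951/1100 = -486.32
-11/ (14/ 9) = -99/14 = -7.07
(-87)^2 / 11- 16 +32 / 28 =51839/77 = 673.23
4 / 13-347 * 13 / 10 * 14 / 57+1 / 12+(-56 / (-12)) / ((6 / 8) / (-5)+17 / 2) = -271863703/2474940 = -109.85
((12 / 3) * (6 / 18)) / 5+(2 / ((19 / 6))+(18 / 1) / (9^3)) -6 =-39068/7695 = -5.08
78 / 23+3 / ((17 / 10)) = 2016/391 = 5.16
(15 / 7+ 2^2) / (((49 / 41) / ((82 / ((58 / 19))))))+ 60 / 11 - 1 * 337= -193.48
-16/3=-5.33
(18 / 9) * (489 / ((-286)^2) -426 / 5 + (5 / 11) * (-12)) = -37073451/204490 = -181.30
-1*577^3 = -192100033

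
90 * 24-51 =2109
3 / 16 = 0.19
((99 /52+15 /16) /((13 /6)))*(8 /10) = 1773/1690 = 1.05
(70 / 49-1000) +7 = -6941/7 = -991.57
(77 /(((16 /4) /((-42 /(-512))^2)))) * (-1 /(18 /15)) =-56595/524288 = -0.11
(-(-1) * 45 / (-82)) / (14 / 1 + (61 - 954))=15/24026 = 0.00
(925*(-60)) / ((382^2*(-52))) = 13875/1897012 = 0.01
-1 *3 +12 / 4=0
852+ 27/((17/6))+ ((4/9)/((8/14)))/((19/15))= 835417/969 = 862.14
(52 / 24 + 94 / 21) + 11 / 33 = 293/42 = 6.98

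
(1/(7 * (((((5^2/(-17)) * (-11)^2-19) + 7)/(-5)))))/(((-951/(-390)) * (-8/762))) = -2105025/14330302 = -0.15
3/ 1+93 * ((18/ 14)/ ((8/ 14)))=849/4 = 212.25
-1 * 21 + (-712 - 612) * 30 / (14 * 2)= -10077/7 = -1439.57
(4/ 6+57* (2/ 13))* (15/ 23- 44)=-409.03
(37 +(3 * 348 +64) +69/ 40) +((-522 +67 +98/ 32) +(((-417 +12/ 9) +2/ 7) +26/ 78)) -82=332203/1680 = 197.74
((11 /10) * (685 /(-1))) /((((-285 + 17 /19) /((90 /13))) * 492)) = 429495/11508536 = 0.04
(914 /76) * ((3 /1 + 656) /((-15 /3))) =-301163/190 = -1585.07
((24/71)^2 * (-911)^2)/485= 478034496/2444885 = 195.52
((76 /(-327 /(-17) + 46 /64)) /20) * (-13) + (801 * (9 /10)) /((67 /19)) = 112985761/559450 = 201.96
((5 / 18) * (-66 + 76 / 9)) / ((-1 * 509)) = 1295/41229 = 0.03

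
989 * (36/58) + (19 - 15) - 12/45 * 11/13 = 3492734/5655 = 617.64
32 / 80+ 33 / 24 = 71/40 = 1.78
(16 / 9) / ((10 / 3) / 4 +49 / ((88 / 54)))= 0.06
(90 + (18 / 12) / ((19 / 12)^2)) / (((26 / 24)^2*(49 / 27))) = 127160928/2989441 = 42.54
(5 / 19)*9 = 45/19 = 2.37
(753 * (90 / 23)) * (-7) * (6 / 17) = -7279.64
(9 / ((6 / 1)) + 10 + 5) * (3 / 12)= 33/8 = 4.12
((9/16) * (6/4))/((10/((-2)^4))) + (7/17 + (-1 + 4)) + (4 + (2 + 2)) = 4339/340 = 12.76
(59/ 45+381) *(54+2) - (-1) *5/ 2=1927073/90 = 21411.92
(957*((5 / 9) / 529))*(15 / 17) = 7975/8993 = 0.89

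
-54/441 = -6/49 = -0.12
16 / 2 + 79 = 87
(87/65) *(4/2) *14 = 2436/65 = 37.48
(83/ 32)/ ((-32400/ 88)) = -913/129600 = -0.01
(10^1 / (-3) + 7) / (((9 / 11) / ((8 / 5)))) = 7.17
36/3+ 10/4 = 29/2 = 14.50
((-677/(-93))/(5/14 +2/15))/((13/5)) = 236950/41509 = 5.71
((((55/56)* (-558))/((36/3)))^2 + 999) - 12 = 38544153/12544 = 3072.72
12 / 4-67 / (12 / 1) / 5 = 113/60 = 1.88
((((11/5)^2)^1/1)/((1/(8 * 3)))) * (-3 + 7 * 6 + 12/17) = 4612.24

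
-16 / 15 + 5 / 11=-101/165 = -0.61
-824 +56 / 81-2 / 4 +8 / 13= -1733645/2106 = -823.19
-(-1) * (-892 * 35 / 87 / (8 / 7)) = -54635/174 = -313.99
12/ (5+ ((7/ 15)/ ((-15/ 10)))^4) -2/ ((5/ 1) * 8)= 963608459/410830820 = 2.35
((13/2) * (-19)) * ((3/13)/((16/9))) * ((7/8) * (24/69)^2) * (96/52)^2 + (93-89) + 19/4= 1060619/357604 = 2.97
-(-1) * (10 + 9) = 19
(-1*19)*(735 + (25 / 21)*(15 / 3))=-295640/21 = -14078.10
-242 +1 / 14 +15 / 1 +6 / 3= -3149/14 = -224.93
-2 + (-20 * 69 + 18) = -1364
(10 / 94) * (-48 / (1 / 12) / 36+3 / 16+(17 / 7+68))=30585/5264 = 5.81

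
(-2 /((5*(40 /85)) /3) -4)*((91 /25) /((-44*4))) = 11921/88000 = 0.14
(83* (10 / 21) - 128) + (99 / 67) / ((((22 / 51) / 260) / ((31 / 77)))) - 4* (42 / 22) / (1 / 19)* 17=-33994760/15477 = -2196.47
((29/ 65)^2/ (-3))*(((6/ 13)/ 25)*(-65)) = 1682/21125 = 0.08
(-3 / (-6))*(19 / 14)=19/28 = 0.68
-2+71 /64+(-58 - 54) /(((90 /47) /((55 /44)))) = -42625/576 = -74.00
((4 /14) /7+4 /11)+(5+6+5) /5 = 9714/2695 = 3.60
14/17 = 0.82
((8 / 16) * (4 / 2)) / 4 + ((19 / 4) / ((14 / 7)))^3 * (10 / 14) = 35191/3584 = 9.82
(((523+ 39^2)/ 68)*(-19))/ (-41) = 9709/697 = 13.93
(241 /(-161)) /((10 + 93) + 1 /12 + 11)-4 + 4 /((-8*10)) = -17910969/4408180 = -4.06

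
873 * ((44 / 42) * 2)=12804/7 = 1829.14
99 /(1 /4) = 396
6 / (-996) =-1/166 = -0.01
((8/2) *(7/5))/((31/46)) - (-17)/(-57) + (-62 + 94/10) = -78788/1767 = -44.59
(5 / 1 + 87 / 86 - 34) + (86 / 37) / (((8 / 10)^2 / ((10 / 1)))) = 53007/6364 = 8.33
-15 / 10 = -3/2 = -1.50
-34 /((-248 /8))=34/31 = 1.10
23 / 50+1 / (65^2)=3889/8450 = 0.46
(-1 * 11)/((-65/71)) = 781/65 = 12.02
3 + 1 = 4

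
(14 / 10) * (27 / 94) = 189/470 = 0.40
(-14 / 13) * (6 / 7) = -12/13 = -0.92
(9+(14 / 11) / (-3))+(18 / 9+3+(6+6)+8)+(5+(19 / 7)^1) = 9538/231 = 41.29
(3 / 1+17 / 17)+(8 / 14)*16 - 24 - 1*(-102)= 638/7 = 91.14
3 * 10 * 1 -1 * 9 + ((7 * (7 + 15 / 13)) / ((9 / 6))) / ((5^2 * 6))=62167/2925 = 21.25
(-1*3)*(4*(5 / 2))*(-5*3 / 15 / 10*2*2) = 12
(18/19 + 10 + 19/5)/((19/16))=22416/1805 = 12.42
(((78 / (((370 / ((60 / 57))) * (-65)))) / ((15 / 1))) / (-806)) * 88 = 176/7082725 = 0.00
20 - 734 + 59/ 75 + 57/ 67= -3579622/5025 = -712.36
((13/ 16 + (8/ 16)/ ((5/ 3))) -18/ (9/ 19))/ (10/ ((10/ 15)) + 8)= -2951/1840 = -1.60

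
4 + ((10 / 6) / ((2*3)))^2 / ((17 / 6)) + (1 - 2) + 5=7369/918 = 8.03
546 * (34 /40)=4641/10 = 464.10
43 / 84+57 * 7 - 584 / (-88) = 375281/924 = 406.15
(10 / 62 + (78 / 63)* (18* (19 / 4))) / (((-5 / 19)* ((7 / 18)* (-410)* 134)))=1967013/104317325 = 0.02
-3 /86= -0.03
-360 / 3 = -120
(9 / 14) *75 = 675/14 = 48.21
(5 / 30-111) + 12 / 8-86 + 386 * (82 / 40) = 17879/30 = 595.97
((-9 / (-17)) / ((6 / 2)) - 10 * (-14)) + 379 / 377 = 904834/6409 = 141.18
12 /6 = 2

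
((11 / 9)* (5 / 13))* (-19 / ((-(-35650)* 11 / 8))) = -76/417105 = 0.00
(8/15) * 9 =24/5 = 4.80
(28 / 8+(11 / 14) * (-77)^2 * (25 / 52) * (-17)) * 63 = -249439743/104 = -2398459.07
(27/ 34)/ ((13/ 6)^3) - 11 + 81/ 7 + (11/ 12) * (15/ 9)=2.18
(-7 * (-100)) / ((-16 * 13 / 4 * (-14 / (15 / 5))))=75/26 = 2.88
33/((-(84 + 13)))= -0.34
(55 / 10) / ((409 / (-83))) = -913/818 = -1.12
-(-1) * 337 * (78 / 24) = 4381/4 = 1095.25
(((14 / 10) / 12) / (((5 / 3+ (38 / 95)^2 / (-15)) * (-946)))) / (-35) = 5/2349864 = 0.00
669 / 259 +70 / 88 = 38501/11396 = 3.38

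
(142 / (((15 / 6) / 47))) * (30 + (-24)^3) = -184122312/5 = -36824462.40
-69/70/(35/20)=-138/245 = -0.56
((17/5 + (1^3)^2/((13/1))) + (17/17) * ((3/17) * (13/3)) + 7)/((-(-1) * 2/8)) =49688/1105 = 44.97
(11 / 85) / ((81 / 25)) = 55/1377 = 0.04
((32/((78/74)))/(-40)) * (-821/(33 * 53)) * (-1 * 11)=-121508/31005 = -3.92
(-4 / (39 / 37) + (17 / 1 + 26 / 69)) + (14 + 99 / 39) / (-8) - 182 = -407801/2392 = -170.49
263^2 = 69169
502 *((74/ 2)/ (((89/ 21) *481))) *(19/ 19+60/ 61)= 1275582/70577 = 18.07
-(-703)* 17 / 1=11951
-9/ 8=-1.12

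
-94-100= -194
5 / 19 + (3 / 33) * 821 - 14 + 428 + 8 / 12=306958/627 = 489.57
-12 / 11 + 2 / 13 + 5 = 581/143 = 4.06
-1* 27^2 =-729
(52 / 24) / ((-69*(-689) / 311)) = 311/21942 = 0.01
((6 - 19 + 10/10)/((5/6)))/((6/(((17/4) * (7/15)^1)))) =-119/25 = -4.76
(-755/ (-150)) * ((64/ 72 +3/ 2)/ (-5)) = -6493/2700 = -2.40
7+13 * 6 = 85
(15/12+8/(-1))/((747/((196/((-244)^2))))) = -147/4941488 = 0.00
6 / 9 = 2/3 = 0.67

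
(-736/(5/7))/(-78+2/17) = 13.23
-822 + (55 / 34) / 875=-4890889/5950 = -822.00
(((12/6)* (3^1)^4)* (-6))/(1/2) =-1944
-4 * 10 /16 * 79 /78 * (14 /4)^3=-135485/1248 = -108.56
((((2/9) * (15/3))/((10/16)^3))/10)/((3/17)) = 8704/3375 = 2.58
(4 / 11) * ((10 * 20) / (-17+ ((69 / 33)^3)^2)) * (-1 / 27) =-16105100/397977813 = -0.04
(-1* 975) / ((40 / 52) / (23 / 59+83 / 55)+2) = -39051675/96331 = -405.39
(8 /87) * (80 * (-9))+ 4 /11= -21004/319 = -65.84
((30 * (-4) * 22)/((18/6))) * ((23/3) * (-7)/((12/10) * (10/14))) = 495880/9 = 55097.78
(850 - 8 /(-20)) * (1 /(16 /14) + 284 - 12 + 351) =5305433/10 = 530543.30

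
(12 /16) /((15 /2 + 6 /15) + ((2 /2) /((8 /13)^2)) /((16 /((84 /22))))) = 21120/240209 = 0.09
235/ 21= 11.19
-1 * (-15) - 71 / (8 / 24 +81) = 3447/244 = 14.13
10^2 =100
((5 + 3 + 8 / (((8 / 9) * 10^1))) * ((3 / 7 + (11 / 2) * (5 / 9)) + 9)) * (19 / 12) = 2659943/15120 = 175.92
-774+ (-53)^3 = -149651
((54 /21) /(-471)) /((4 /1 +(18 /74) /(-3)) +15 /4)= -888/1247365 = 0.00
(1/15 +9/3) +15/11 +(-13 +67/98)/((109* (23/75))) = 164659841/40538190 = 4.06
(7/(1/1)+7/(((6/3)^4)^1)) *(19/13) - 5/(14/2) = 14787/1456 = 10.16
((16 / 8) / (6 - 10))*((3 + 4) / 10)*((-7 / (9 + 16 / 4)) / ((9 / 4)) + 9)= -1435/468 = -3.07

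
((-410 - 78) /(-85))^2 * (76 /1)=18098944/7225 = 2505.04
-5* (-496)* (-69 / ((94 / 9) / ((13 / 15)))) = -667368/47 = -14199.32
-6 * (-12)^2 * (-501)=432864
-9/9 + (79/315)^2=-92984/99225 = -0.94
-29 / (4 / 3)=-87/4 = -21.75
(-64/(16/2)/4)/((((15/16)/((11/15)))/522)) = -20416/25 = -816.64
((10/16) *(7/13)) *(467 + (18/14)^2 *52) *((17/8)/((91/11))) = 47.80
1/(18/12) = 2/3 = 0.67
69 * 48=3312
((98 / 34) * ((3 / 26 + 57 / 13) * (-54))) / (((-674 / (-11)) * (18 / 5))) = -72765/22916 = -3.18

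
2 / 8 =1/4 = 0.25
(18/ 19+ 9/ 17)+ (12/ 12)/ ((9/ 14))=3.03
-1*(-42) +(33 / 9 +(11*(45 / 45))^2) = 500/3 = 166.67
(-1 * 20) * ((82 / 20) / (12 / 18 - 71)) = 246/211 = 1.17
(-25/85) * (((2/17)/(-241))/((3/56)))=560/208947 = 0.00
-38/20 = -19/10 = -1.90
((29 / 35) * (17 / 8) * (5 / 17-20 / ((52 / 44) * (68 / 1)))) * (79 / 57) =2291/20748 = 0.11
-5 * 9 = -45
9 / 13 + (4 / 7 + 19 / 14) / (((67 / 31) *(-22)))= 174843/268268 = 0.65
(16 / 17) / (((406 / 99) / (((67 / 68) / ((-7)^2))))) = 13266/2874683 = 0.00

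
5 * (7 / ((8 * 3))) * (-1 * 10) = -175/12 = -14.58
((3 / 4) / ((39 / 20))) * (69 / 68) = 345/884 = 0.39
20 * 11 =220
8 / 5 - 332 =-1652/5 = -330.40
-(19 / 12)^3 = -6859/1728 = -3.97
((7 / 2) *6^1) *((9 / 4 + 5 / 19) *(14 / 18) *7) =65513/228 = 287.34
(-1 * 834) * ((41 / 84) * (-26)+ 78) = -381277/7 = -54468.14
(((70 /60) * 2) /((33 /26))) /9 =182/891 = 0.20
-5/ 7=-0.71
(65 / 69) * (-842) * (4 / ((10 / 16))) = -5076.41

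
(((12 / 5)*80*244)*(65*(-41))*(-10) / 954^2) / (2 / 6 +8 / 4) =587.92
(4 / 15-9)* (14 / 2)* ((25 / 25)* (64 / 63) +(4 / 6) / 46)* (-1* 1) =195583/3105 = 62.99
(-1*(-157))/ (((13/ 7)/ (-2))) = -2198/13 = -169.08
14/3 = 4.67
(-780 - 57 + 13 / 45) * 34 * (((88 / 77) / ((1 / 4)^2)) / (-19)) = 163861504/5985 = 27378.70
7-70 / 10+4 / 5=4/5 = 0.80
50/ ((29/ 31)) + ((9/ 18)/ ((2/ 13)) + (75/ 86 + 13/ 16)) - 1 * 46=247063/19952 = 12.38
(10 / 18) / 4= 5/36 = 0.14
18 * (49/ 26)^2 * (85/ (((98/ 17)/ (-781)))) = -497688345/676 = -736225.36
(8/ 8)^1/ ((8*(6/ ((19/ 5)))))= 19/240 = 0.08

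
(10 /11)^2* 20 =2000/121 = 16.53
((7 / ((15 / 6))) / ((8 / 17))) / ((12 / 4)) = 1.98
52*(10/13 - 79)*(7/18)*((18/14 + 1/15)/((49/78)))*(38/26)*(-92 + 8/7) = 775599456/1715 = 452244.58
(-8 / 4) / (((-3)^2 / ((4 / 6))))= -0.15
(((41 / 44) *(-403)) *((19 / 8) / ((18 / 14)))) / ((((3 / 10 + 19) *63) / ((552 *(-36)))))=72205510/6369 = 11337.02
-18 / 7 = -2.57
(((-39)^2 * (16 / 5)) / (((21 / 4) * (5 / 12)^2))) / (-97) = -4672512/84875 = -55.05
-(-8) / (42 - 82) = -1/5 = -0.20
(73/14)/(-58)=-73/812 = -0.09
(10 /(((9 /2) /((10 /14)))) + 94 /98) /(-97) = -1123/42777 = -0.03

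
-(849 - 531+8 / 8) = -319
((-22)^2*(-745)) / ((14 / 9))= -1622610/7 = -231801.43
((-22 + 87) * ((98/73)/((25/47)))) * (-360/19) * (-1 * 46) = 198315936/1387 = 142981.93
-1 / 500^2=-1/250000 = 0.00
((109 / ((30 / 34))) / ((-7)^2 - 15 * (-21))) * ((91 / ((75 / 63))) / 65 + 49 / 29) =687463/706875 = 0.97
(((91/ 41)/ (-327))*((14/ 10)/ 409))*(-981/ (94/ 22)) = 21021/3940715 = 0.01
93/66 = 31/22 = 1.41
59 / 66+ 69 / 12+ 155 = 21337/132 = 161.64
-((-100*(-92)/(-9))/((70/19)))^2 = -305550400/3969 = -76984.23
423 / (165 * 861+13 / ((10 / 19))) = 4230/1420897 = 0.00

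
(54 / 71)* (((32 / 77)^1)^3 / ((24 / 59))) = 4349952/32413843 = 0.13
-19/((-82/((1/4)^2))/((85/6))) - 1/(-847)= 0.21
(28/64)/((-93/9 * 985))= -21/488560 = 0.00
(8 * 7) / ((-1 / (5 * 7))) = -1960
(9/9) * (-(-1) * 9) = 9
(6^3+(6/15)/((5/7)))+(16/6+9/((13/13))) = 17117/75 = 228.23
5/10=1/2 = 0.50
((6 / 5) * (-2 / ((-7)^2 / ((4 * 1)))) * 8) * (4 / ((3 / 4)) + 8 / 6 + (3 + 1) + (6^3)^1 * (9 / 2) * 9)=-3363328/245 = -13727.87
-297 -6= -303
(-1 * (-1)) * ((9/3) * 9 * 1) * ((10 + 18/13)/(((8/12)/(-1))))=-5994/13 = -461.08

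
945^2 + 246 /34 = 15181548/17 = 893032.24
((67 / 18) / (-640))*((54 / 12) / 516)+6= 7925693/1320960 = 6.00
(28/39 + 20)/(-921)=-808/35919 = -0.02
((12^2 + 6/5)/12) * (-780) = -9438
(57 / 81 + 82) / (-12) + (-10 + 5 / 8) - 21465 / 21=-4710227/4536 = -1038.41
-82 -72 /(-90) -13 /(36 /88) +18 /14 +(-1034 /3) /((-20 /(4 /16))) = -270607/2520 = -107.38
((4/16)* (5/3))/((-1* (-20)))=1/48 = 0.02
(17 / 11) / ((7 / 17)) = 289/77 = 3.75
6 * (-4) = -24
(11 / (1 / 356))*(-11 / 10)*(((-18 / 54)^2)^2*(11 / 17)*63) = -1658426/765 = -2167.88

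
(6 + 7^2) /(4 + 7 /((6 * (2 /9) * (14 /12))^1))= 110/17 = 6.47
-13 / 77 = -0.17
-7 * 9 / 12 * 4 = -21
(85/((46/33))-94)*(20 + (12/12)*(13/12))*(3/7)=-2387/8 = -298.38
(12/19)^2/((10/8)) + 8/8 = 2381/1805 = 1.32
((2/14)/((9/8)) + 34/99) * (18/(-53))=-652/4081 = -0.16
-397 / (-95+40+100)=-397/45 = -8.82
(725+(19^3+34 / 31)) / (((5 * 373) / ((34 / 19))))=7994692/1098485 = 7.28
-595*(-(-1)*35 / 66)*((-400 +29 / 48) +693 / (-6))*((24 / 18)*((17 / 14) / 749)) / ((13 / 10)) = 892829375/3305016 = 270.14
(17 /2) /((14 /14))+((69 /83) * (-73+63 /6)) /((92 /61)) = -17231/664 = -25.95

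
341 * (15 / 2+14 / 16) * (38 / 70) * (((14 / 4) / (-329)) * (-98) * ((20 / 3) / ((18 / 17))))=51657067/5076 = 10176.73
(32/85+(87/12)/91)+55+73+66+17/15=3630923/18564 = 195.59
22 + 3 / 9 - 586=-563.67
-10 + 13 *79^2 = 81123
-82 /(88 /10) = -205/22 = -9.32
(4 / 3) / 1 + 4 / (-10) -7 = -91/15 = -6.07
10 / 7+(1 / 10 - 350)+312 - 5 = -2903/70 = -41.47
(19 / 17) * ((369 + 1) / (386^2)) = 3515/1266466 = 0.00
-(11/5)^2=-121/25 = -4.84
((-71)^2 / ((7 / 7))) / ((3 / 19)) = 95779/3 = 31926.33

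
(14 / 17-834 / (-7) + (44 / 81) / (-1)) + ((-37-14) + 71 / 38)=25746547/366282 = 70.29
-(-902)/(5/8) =7216/5 = 1443.20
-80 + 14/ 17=-1346/17 = -79.18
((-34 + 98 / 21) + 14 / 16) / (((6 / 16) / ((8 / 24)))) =-683/27 = -25.30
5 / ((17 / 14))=70/17 = 4.12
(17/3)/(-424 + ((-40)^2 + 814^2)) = 17/1991316 = 0.00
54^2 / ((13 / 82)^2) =116018.84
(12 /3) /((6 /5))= 10/3 = 3.33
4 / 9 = 0.44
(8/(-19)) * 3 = -24/19 = -1.26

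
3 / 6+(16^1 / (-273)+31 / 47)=28253/25662 = 1.10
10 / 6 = 5/3 = 1.67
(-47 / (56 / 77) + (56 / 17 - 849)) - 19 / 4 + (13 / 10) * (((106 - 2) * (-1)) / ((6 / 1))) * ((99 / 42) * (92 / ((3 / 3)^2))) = -27615593/4760 = -5801.60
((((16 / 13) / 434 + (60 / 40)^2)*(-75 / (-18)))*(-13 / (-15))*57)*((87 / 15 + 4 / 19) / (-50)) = -14515391/260400 = -55.74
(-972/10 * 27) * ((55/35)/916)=-4.50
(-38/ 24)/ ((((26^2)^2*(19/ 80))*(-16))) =5/5483712 = 0.00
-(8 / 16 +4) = -9/2 = -4.50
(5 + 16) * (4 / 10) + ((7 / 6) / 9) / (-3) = 6769/810 = 8.36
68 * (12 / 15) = 272/5 = 54.40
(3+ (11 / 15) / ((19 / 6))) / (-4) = -307/380 = -0.81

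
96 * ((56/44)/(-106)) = -672/583 = -1.15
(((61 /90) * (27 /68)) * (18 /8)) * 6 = 4941/1360 = 3.63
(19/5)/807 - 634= -2558171/4035 = -634.00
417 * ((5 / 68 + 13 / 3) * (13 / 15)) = 1624493/1020 = 1592.64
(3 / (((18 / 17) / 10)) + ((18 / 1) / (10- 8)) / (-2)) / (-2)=-143/12 = -11.92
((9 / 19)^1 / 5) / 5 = 9/475 = 0.02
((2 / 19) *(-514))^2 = 1056784/361 = 2927.38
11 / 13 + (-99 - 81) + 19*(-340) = -86309/13 = -6639.15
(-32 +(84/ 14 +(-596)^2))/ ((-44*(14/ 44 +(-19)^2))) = -177595/7949 = -22.34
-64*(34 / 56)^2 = -1156/49 = -23.59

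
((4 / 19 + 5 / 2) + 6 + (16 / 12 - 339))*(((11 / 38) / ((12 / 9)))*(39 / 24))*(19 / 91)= -412511/17024 = -24.23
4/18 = 2/9 = 0.22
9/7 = 1.29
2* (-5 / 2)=-5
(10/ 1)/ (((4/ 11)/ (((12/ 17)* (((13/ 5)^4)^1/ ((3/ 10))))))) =1256684/425 = 2956.90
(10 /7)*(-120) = -1200/7 = -171.43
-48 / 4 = -12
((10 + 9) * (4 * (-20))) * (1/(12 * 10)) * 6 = -76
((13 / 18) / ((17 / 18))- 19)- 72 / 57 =-6298/323 = -19.50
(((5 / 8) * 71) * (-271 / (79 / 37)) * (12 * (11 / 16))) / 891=-3559585/68256 = -52.15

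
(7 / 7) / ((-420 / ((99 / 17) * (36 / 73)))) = -297/43435 = -0.01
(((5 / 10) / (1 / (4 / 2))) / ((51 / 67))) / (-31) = -67/1581 = -0.04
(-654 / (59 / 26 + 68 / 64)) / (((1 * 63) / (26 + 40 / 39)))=-3676352/43659 = -84.21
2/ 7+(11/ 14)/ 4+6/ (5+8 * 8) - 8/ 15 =0.04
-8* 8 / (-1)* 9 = 576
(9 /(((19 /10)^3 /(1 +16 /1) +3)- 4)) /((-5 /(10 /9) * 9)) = 34000/91269 = 0.37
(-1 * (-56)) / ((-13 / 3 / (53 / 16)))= -1113/26 = -42.81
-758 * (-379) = 287282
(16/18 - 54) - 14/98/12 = -13387/252 = -53.12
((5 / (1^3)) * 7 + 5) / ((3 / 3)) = 40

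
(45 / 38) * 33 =1485/38 = 39.08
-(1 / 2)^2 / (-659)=1/2636 = 0.00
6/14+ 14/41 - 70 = -19869/287 = -69.23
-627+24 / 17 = -10635/17 = -625.59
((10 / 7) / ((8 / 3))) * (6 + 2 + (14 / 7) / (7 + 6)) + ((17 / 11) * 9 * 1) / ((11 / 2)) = 151887/22022 = 6.90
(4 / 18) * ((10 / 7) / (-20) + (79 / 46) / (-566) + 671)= 122277521/820134 = 149.09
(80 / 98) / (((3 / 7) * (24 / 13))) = 65/63 = 1.03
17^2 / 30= 289/30 = 9.63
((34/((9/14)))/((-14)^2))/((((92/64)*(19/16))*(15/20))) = 17408/82593 = 0.21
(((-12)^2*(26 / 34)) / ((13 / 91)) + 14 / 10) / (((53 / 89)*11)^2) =519926519/28890565 = 18.00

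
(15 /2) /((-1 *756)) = -5/504 = -0.01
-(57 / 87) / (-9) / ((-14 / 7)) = -19/522 = -0.04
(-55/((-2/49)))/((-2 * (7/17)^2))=-15895/4 = -3973.75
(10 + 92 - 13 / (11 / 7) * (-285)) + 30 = 27387/11 = 2489.73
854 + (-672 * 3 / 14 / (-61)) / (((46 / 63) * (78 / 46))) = 678734/793 = 855.91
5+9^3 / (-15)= -218/5 = -43.60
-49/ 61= -0.80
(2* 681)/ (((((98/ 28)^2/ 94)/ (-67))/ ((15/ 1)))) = -514672560/49 = -10503521.63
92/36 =23/9 = 2.56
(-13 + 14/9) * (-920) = 94760/9 = 10528.89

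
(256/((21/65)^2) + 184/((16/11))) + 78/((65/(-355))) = 1899041/882 = 2153.11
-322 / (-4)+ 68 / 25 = 4161/50 = 83.22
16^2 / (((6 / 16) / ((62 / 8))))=5290.67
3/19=0.16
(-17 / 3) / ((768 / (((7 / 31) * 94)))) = -5593/35712 = -0.16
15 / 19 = 0.79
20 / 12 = 5/3 = 1.67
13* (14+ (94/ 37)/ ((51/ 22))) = 370318/1887 = 196.25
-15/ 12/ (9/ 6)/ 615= -1/738 = 0.00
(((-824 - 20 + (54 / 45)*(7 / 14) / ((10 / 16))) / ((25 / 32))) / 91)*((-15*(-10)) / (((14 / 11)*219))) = -7418752/1162525 = -6.38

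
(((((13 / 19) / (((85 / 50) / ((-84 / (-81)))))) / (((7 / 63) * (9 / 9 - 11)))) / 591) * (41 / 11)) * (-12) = 59696/2099823 = 0.03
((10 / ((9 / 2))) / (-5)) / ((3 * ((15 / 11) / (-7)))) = 0.76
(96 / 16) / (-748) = -3/374 = -0.01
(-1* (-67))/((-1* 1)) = -67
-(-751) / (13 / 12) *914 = 8236968/13 = 633612.92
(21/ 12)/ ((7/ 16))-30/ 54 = 31/9 = 3.44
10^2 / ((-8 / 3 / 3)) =-225/2 = -112.50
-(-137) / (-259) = -0.53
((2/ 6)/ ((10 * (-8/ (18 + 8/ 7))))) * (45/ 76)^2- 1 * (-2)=637867/323456 = 1.97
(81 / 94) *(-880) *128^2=-583925760/47 = -12423952.34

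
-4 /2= -2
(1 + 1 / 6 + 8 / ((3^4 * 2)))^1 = 1.22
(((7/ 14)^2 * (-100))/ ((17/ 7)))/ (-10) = 35/34 = 1.03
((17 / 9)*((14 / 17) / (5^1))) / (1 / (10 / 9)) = 0.35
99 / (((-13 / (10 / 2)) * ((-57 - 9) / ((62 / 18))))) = 155/78 = 1.99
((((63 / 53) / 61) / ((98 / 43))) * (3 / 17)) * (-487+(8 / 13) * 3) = -1161/1586 = -0.73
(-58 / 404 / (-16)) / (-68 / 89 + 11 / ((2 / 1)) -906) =-2581/259246800 = 0.00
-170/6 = -85/3 = -28.33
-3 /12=-1/4 = -0.25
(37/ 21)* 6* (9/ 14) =333/49 = 6.80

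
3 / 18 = 1/6 = 0.17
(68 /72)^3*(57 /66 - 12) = -1203685/128304 = -9.38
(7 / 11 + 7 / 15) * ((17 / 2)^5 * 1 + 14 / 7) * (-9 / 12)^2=27531.14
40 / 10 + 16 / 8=6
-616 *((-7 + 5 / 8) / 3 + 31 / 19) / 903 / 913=25/67811 = 0.00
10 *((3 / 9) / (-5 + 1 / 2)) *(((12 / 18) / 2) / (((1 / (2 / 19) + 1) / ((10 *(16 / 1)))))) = -6400/1701 = -3.76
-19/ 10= -1.90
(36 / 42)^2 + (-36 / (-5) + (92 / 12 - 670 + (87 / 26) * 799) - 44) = 37745657/19110 = 1975.18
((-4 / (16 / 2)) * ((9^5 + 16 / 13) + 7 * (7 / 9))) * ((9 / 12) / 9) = -3454757/1404 = -2460.65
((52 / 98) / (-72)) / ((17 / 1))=-13/29988 = 0.00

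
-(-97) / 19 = 97/19 = 5.11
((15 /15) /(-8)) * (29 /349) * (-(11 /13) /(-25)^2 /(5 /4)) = 319/28356250 = 0.00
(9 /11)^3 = 729/1331 = 0.55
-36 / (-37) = 36/37 = 0.97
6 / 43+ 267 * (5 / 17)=57507/731 = 78.67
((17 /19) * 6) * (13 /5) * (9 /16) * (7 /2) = 41769/1520 = 27.48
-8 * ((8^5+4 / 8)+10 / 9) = -2359412/9 = -262156.89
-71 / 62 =-1.15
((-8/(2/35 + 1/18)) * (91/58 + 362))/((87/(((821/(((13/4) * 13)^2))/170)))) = -0.80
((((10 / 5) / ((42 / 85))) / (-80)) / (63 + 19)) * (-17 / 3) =289/82656 = 0.00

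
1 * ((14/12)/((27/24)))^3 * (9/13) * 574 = 12600448/28431 = 443.19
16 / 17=0.94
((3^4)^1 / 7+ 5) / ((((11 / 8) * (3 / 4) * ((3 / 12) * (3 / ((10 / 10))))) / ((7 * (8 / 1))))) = 118784/99 = 1199.84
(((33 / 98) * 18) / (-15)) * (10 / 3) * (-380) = 25080/49 = 511.84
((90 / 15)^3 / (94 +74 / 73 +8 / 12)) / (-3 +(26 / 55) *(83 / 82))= -26667630/29786111 = -0.90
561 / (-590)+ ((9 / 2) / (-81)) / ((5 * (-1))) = -499/531 = -0.94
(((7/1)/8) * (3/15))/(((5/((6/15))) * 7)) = 1/500 = 0.00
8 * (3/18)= 4/3 = 1.33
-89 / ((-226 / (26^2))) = 30082/113 = 266.21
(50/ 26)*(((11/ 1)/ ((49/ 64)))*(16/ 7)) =281600/4459 = 63.15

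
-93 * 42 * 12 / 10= -23436/5 = -4687.20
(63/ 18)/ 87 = 7/174 = 0.04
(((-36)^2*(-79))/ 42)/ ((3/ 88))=-500544/7 = -71506.29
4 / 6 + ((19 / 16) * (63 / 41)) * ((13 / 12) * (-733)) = -11400965/7872 = -1448.29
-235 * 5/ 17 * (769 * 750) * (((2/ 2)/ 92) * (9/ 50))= -121982625/1564 = -77994.01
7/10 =0.70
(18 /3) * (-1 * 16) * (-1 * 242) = 23232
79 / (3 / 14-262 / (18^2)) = -132.92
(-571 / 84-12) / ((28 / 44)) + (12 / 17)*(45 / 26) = -3679789/129948 = -28.32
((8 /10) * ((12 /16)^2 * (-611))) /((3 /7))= -12831/20 = -641.55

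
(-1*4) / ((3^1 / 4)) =-16/3 = -5.33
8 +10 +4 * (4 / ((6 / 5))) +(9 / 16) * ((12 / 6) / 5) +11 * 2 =6427/120 = 53.56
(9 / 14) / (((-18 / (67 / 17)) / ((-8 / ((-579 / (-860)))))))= 115240/68901 = 1.67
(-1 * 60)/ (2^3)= -15/2 = -7.50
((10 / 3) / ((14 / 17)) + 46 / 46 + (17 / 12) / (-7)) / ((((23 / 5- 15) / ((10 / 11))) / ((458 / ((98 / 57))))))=-4024675/35672 = -112.82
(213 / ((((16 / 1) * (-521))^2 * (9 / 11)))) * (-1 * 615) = -160105/69488896 = 0.00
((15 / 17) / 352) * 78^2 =22815/1496 = 15.25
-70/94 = -35/47 = -0.74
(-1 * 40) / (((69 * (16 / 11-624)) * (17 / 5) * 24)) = 275/24098112 = 0.00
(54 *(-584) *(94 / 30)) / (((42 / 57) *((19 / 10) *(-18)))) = 27448/7 = 3921.14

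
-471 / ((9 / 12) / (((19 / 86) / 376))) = -2983/8084 = -0.37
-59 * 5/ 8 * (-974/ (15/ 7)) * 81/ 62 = 5430537/248 = 21897.33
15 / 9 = 5/3 = 1.67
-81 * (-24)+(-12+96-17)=2011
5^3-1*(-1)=126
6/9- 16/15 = -2/5 = -0.40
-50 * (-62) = 3100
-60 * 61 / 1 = -3660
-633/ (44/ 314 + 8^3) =-33127/26802 = -1.24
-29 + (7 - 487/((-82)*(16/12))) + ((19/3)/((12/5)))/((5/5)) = -44005/2952 = -14.91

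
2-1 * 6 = -4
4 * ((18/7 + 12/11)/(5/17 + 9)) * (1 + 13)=19176/869 = 22.07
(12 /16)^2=9/16 = 0.56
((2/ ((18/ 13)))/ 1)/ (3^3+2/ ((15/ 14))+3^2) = 65/1704 = 0.04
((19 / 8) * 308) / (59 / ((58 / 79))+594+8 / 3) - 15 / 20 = 22245/67316 = 0.33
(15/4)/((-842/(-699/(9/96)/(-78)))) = -2330/5473 = -0.43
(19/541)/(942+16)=19/518278 = 0.00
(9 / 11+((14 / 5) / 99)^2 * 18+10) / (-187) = -294917/5091075 = -0.06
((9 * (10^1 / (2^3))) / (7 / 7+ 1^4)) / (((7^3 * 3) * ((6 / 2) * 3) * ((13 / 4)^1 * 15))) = 1/80262 = 0.00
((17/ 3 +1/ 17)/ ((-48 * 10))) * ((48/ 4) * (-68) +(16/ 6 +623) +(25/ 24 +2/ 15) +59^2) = -28836533/734400 = -39.27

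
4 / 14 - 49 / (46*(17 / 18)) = -2305/2737 = -0.84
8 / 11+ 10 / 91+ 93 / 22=10139/2002 = 5.06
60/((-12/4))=-20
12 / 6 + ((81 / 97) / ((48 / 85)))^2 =10084433/2408704 = 4.19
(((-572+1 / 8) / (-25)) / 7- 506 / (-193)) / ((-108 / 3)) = -63655/389088 = -0.16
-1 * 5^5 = -3125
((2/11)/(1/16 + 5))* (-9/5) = -32/495 = -0.06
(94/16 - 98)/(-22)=67/16 = 4.19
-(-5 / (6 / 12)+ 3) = 7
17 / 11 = 1.55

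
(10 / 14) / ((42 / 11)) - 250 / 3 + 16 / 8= -23857/294 = -81.15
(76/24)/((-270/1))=-19/1620 = -0.01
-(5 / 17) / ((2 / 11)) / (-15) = 11/102 = 0.11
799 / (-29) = -799/29 = -27.55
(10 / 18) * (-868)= -4340/9 = -482.22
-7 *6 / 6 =-7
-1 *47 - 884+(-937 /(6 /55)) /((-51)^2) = -14580721/15606 = -934.30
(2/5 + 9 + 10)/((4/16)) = 388/5 = 77.60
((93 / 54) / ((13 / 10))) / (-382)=-155/44694 = 0.00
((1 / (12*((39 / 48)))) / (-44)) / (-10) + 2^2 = 17161/4290 = 4.00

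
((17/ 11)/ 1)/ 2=17/22 = 0.77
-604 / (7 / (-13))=7852/7 = 1121.71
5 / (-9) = -5/9 = -0.56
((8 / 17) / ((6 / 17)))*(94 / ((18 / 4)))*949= 713648/27 = 26431.41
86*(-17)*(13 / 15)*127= -2413762/15 = -160917.47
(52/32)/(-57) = -13/456 = -0.03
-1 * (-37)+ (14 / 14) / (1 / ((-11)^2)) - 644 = -486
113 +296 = 409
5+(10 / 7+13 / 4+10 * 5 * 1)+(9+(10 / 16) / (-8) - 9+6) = 29389/448 = 65.60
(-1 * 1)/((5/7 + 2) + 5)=-7/54 = -0.13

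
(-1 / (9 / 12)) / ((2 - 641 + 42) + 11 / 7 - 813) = 28/29577 = 0.00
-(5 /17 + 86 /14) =-766/119 = -6.44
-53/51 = -1.04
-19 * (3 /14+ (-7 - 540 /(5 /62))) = 1782941/14 = 127352.93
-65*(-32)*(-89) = -185120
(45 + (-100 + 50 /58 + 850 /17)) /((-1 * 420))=0.01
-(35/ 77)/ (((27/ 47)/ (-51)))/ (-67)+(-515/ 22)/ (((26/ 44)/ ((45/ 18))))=-17183845/172458 = -99.64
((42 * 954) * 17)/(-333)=-75684/37 = -2045.51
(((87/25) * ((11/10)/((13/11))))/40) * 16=10527/8125 = 1.30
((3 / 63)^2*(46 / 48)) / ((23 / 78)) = 13/1764 = 0.01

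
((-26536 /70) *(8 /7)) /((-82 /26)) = 137.37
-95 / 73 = -1.30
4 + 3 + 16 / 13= 107/13 = 8.23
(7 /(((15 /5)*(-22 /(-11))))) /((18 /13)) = 91/108 = 0.84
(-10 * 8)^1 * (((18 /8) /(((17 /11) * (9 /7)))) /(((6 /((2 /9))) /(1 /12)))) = -385/1377 = -0.28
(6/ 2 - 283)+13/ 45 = -12587/45 = -279.71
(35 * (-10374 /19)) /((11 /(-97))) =1853670/11 = 168515.45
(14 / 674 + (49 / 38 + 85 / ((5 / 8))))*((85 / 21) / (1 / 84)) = 298927150/6403 = 46685.48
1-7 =-6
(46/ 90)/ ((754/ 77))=1771/33930 = 0.05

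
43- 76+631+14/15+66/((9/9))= 9974/15 = 664.93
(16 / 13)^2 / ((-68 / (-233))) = 14912/2873 = 5.19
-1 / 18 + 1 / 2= 4/9 = 0.44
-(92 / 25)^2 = -8464/625 = -13.54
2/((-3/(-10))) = 20/3 = 6.67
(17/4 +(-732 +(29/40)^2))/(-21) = 387853/11200 = 34.63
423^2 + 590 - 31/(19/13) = 3410458/19 = 179497.79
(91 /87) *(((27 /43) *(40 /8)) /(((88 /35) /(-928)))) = -573300/473 = -1212.05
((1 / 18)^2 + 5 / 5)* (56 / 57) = 4550/4617 = 0.99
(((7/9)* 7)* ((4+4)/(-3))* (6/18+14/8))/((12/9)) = -1225/54 = -22.69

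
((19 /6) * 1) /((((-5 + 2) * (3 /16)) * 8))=-19/27 = -0.70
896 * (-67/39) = -60032/39 = -1539.28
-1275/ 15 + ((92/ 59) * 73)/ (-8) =-11709/118 = -99.23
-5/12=-0.42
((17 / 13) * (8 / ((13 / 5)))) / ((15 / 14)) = 1904/507 = 3.76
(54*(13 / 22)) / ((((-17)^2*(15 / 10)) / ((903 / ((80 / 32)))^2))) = 763222824/79475 = 9603.31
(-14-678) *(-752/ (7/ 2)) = 1040768/7 = 148681.14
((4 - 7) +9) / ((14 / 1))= 3/7 = 0.43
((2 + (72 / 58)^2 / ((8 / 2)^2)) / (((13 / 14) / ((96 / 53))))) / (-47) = -2369472/27234103 = -0.09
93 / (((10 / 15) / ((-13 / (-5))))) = 3627/10 = 362.70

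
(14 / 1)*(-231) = -3234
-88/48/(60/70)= -77/36 = -2.14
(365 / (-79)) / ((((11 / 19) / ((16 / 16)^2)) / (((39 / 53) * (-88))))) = 2163720/4187 = 516.77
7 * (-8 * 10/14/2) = -20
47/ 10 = 4.70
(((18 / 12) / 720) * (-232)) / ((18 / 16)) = -0.43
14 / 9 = 1.56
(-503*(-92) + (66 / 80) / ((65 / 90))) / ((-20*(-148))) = 12032057/769600 = 15.63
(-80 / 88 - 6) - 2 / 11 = -78/11 = -7.09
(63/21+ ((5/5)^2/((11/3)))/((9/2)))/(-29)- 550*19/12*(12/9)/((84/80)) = -66677363/60291 = -1105.93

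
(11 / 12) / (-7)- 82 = -6899/84 = -82.13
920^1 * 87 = 80040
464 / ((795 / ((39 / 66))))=3016/8745 = 0.34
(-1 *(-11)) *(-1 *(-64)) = 704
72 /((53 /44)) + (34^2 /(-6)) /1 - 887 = -162163/159 = -1019.89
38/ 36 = 19/18 = 1.06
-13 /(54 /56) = -364/27 = -13.48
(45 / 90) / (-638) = -1/1276 = 0.00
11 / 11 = 1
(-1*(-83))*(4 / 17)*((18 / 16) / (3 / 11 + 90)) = 2739/11254 = 0.24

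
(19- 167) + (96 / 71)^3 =-52086092/357911 = -145.53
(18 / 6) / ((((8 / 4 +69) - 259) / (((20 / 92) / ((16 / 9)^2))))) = -1215/1106944 = 0.00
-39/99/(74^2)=-13/180708 = 0.00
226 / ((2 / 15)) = 1695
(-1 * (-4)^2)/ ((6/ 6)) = -16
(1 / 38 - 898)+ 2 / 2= -34085/38 = -896.97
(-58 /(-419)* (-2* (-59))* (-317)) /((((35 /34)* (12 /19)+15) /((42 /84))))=-350382002/2118045 = -165.43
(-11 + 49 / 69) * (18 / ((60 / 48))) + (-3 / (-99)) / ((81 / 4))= -9109492/61479 = -148.17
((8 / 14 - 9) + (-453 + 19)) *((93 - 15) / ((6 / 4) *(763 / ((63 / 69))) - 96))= -483132/16205 = -29.81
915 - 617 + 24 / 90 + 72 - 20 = 5254/15 = 350.27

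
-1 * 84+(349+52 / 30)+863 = 16946/15 = 1129.73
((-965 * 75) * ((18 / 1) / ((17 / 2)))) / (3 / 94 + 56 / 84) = -734751000/3349 = -219394.15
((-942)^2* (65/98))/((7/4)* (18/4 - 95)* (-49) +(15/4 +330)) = 17747280/244069 = 72.71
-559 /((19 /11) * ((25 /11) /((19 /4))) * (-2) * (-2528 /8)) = -67639/63200 = -1.07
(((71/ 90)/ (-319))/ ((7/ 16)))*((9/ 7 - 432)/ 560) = 4757/1094170 = 0.00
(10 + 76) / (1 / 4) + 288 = 632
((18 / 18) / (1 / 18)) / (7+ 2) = 2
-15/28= -0.54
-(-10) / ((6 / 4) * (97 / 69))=460/97 = 4.74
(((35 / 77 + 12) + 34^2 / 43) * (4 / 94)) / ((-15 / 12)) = -148856/111155 = -1.34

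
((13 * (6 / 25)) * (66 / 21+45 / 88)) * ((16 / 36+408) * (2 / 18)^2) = 57.49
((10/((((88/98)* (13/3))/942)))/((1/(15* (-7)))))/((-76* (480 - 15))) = 2423295/336908 = 7.19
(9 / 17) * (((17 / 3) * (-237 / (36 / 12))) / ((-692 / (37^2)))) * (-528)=-42827796/173 = -247559.51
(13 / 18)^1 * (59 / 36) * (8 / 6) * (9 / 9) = 767/486 = 1.58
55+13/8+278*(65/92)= 46559/184 = 253.04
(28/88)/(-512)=-7/11264 = 0.00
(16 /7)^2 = 256/49 = 5.22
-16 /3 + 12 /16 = -55/12 = -4.58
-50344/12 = -12586/3 = -4195.33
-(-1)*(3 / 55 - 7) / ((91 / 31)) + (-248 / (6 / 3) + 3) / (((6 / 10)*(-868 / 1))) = -3972649/1861860 = -2.13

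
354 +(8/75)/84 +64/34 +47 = 10787209/26775 = 402.88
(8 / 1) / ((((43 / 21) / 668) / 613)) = 68793312/43 = 1599844.47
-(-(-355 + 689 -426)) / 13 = -92/13 = -7.08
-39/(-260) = 3/20 = 0.15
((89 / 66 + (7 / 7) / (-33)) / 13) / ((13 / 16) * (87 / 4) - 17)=928/6149 = 0.15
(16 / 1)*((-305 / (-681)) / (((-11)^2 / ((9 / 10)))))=1464/27467 = 0.05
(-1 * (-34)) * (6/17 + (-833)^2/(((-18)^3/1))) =-11761121/2916 = -4033.31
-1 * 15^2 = -225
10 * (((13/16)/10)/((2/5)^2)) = 325/64 = 5.08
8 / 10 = 4/5 = 0.80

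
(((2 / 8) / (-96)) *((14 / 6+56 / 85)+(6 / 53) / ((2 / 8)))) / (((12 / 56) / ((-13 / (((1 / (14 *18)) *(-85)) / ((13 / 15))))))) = -385555079/275706000 = -1.40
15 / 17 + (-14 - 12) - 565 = -10032/17 = -590.12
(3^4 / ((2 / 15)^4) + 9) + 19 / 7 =28705687/112 = 256300.78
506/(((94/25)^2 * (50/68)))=48.68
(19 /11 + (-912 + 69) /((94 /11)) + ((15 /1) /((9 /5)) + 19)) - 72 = -439207/3102 = -141.59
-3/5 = -0.60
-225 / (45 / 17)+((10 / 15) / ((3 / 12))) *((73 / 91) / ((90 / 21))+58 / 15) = -14467/195 = -74.19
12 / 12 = 1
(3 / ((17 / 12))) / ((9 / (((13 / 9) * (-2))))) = -104/153 = -0.68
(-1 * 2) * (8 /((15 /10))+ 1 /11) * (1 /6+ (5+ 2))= -77.75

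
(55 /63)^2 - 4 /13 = 23449/51597 = 0.45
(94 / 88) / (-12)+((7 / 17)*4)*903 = 13349153/8976 = 1487.21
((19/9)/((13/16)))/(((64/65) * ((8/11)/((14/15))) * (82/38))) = 27797/17712 = 1.57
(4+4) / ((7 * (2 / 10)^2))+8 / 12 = 614/21 = 29.24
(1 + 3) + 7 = 11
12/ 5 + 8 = 52/5 = 10.40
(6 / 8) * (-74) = -111/2 = -55.50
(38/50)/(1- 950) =-19/23725 = 0.00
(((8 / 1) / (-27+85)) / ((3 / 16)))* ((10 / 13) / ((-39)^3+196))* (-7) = 4480/66868113 = 0.00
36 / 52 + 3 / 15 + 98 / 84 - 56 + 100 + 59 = 40973/390 = 105.06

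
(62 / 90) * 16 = 496/45 = 11.02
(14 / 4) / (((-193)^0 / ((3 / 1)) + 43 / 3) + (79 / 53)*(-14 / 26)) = 14469/57314 = 0.25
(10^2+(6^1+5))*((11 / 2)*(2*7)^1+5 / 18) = 51467/6 = 8577.83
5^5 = 3125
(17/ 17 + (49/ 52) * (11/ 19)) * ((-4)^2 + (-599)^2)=547913559/988 = 554568.38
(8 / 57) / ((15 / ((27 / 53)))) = 24/5035 = 0.00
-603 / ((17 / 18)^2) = -195372/289 = -676.03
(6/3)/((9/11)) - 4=-14/9 = -1.56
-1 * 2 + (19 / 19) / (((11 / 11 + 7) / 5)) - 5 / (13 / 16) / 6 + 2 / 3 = -1.73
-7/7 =-1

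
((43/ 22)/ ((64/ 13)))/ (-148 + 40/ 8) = -43/15488 = 0.00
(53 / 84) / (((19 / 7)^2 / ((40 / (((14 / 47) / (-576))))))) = -2391360/361 = -6624.27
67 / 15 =4.47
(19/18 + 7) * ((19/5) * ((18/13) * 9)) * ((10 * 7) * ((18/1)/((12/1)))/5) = 104139/13 = 8010.69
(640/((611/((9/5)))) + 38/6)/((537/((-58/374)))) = -436885/184068027 = 0.00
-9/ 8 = -1.12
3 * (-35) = -105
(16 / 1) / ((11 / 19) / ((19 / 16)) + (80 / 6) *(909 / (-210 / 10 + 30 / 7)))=-28158/1275277 = -0.02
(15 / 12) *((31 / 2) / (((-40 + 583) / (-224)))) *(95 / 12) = -103075/1629 = -63.28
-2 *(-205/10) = 41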